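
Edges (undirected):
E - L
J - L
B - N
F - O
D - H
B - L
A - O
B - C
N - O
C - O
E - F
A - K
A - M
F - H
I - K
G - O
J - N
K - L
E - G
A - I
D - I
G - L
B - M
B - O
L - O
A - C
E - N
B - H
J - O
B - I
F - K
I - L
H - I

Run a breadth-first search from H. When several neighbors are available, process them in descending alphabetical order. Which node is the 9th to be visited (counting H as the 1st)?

O

Visit H; enqueue I, F, D, B → queue [I, F, D, B]
Visit I; enqueue L, K, A → queue [F, D, B, L, K, A]
Visit F; enqueue O, E → queue [D, B, L, K, A, O, E]
Visit D → queue [B, L, K, A, O, E]
Visit B; enqueue N, M, C → queue [L, K, A, O, E, N, M, C]
Visit L; enqueue J, G → queue [K, A, O, E, N, M, C, J, G]
Visit K → queue [A, O, E, N, M, C, J, G]
Visit A → queue [O, E, N, M, C, J, G]
Visit O → queue [E, N, M, C, J, G]
Visit E → queue [N, M, C, J, G]
Visit N → queue [M, C, J, G]
Visit M → queue [C, J, G]
Visit C → queue [J, G]
Visit J → queue [G]
Visit G → queue []

Visit order: H, I, F, D, B, L, K, A, O, E, N, M, C, J, G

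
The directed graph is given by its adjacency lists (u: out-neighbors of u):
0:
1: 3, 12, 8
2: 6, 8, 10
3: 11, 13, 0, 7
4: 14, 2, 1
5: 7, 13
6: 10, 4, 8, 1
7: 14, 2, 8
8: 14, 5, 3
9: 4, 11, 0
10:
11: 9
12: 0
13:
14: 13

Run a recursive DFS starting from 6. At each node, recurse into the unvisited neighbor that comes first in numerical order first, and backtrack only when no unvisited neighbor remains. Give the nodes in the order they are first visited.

Visit 6
6 → 1
1 → 3
3 → 0
3 → 7
7 → 2
2 → 8
8 → 5
5 → 13
8 → 14
2 → 10
3 → 11
11 → 9
9 → 4
1 → 12

6 → 1 → 3 → 0 → 7 → 2 → 8 → 5 → 13 → 14 → 10 → 11 → 9 → 4 → 12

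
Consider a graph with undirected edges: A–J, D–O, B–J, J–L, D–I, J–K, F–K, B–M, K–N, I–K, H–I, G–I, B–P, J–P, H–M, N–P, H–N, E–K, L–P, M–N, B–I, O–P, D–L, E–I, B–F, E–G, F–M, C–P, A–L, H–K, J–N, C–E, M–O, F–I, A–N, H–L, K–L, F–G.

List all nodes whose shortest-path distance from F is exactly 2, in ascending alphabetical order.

Level 0: F
Level 1: B, G, I, K, M
Level 2: D, E, H, J, L, N, O, P
Level 3: A, C

D, E, H, J, L, N, O, P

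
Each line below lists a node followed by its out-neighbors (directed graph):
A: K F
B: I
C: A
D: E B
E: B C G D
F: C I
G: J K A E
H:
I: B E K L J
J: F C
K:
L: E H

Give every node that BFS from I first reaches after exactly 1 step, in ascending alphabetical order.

Level 0: I
Level 1: B, E, J, K, L
Level 2: C, D, F, G, H
Level 3: A

B, E, J, K, L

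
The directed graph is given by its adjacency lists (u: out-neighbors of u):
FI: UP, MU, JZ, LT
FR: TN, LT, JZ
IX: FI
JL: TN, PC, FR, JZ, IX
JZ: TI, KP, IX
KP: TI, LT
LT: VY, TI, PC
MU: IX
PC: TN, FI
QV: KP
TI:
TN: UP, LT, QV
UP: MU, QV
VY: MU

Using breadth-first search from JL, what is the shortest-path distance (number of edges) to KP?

Level 0: JL
Level 1: FR, IX, JZ, PC, TN
Level 2: FI, KP, LT, QV, TI, UP
Level 3: MU, VY
KP first appears at level 2.

2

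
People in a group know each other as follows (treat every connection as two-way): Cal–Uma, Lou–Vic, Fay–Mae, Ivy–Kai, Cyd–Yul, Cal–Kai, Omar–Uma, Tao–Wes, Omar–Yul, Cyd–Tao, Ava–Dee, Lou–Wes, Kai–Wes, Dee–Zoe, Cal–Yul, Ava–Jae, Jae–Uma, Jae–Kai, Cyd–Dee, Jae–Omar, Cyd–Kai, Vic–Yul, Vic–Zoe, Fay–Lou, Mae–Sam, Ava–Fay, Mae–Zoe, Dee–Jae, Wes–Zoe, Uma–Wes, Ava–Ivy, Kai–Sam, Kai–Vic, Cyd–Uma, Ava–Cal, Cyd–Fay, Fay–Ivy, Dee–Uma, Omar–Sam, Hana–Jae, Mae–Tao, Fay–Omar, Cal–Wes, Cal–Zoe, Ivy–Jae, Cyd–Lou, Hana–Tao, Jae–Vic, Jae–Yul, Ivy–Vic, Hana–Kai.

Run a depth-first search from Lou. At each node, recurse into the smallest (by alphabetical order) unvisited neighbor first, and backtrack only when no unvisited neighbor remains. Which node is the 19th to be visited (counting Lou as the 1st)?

Yul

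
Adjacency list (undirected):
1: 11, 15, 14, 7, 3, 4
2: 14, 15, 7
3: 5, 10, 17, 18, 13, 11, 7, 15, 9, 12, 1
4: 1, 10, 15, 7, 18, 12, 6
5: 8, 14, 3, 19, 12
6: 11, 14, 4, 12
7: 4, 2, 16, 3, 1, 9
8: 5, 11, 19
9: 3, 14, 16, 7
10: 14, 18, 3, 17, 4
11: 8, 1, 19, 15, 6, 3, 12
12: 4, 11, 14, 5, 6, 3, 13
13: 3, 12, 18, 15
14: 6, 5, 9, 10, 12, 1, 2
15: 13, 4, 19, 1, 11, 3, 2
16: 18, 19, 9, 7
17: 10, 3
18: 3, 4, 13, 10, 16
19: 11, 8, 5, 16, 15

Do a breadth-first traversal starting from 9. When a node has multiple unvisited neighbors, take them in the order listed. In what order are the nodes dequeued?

Visit 9; enqueue 3, 14, 16, 7 → queue [3, 14, 16, 7]
Visit 3; enqueue 5, 10, 17, 18, 13, 11, 15, 12, 1 → queue [14, 16, 7, 5, 10, 17, 18, 13, 11, 15, 12, 1]
Visit 14; enqueue 6, 2 → queue [16, 7, 5, 10, 17, 18, 13, 11, 15, 12, 1, 6, 2]
Visit 16; enqueue 19 → queue [7, 5, 10, 17, 18, 13, 11, 15, 12, 1, 6, 2, 19]
Visit 7; enqueue 4 → queue [5, 10, 17, 18, 13, 11, 15, 12, 1, 6, 2, 19, 4]
Visit 5; enqueue 8 → queue [10, 17, 18, 13, 11, 15, 12, 1, 6, 2, 19, 4, 8]
Visit 10 → queue [17, 18, 13, 11, 15, 12, 1, 6, 2, 19, 4, 8]
Visit 17 → queue [18, 13, 11, 15, 12, 1, 6, 2, 19, 4, 8]
Visit 18 → queue [13, 11, 15, 12, 1, 6, 2, 19, 4, 8]
Visit 13 → queue [11, 15, 12, 1, 6, 2, 19, 4, 8]
Visit 11 → queue [15, 12, 1, 6, 2, 19, 4, 8]
Visit 15 → queue [12, 1, 6, 2, 19, 4, 8]
Visit 12 → queue [1, 6, 2, 19, 4, 8]
Visit 1 → queue [6, 2, 19, 4, 8]
Visit 6 → queue [2, 19, 4, 8]
Visit 2 → queue [19, 4, 8]
Visit 19 → queue [4, 8]
Visit 4 → queue [8]
Visit 8 → queue []

9 → 3 → 14 → 16 → 7 → 5 → 10 → 17 → 18 → 13 → 11 → 15 → 12 → 1 → 6 → 2 → 19 → 4 → 8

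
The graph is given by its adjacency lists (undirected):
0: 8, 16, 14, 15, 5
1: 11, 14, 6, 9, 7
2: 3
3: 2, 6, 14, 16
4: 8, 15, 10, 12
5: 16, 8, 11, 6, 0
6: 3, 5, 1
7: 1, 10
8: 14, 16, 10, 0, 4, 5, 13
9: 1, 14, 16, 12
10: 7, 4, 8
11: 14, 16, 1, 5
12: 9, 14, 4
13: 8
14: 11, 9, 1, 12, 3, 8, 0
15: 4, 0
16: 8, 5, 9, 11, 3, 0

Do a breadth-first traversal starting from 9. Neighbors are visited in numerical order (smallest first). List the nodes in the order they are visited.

9 -> 1 -> 12 -> 14 -> 16 -> 6 -> 7 -> 11 -> 4 -> 0 -> 3 -> 8 -> 5 -> 10 -> 15 -> 2 -> 13

Visit 9; enqueue 1, 12, 14, 16 → queue [1, 12, 14, 16]
Visit 1; enqueue 6, 7, 11 → queue [12, 14, 16, 6, 7, 11]
Visit 12; enqueue 4 → queue [14, 16, 6, 7, 11, 4]
Visit 14; enqueue 0, 3, 8 → queue [16, 6, 7, 11, 4, 0, 3, 8]
Visit 16; enqueue 5 → queue [6, 7, 11, 4, 0, 3, 8, 5]
Visit 6 → queue [7, 11, 4, 0, 3, 8, 5]
Visit 7; enqueue 10 → queue [11, 4, 0, 3, 8, 5, 10]
Visit 11 → queue [4, 0, 3, 8, 5, 10]
Visit 4; enqueue 15 → queue [0, 3, 8, 5, 10, 15]
Visit 0 → queue [3, 8, 5, 10, 15]
Visit 3; enqueue 2 → queue [8, 5, 10, 15, 2]
Visit 8; enqueue 13 → queue [5, 10, 15, 2, 13]
Visit 5 → queue [10, 15, 2, 13]
Visit 10 → queue [15, 2, 13]
Visit 15 → queue [2, 13]
Visit 2 → queue [13]
Visit 13 → queue []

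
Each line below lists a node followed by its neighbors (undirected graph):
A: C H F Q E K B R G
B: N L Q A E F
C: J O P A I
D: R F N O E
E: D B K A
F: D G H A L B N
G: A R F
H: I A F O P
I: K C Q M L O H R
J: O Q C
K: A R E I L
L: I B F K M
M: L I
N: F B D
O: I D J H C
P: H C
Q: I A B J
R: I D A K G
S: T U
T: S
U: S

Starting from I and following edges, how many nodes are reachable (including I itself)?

BFS from I visits: I, K, C, Q, M, L, O, H, R, A, E, J, P, B, F, D, G, N
Reachable nodes: 18 of 21 total.

18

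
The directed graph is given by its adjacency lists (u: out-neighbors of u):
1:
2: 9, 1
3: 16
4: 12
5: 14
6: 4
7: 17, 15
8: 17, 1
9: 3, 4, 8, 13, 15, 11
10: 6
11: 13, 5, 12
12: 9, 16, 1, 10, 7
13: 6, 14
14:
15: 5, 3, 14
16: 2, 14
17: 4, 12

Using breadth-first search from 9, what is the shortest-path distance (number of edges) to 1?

Level 0: 9
Level 1: 3, 4, 8, 11, 13, 15
Level 2: 1, 5, 6, 12, 14, 16, 17
Level 3: 2, 7, 10
1 first appears at level 2.

2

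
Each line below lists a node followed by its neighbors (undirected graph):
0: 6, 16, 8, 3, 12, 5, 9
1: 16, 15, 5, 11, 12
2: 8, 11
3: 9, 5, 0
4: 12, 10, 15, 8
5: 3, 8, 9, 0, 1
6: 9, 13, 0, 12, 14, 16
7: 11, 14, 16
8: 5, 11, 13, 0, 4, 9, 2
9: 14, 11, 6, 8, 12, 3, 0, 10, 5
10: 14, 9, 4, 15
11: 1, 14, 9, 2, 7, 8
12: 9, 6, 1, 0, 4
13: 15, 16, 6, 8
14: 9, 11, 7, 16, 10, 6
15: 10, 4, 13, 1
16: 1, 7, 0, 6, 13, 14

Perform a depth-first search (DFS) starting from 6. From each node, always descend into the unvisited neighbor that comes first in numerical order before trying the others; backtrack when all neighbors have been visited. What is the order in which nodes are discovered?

6 -> 0 -> 3 -> 5 -> 1 -> 11 -> 2 -> 8 -> 4 -> 10 -> 9 -> 12 -> 14 -> 7 -> 16 -> 13 -> 15

Visit 6
6 → 0
0 → 3
3 → 5
5 → 1
1 → 11
11 → 2
2 → 8
8 → 4
4 → 10
10 → 9
9 → 12
9 → 14
14 → 7
7 → 16
16 → 13
13 → 15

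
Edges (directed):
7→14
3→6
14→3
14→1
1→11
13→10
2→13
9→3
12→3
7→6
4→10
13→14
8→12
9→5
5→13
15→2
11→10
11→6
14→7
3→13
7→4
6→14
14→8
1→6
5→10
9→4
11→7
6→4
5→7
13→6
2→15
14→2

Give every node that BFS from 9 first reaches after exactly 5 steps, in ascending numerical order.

11, 12, 15

Level 0: 9
Level 1: 3, 4, 5
Level 2: 6, 7, 10, 13
Level 3: 14
Level 4: 1, 2, 8
Level 5: 11, 12, 15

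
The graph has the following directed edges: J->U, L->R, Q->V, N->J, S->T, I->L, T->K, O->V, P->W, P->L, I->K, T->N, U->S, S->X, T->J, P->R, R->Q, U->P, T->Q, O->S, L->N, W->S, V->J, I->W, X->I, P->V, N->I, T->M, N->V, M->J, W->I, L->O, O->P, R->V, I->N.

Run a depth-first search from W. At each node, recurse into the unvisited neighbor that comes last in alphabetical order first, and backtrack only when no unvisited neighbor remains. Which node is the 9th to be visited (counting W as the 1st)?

P

Visit W
W → S
S → X
X → I
I → N
N → V
V → J
J → U
U → P
P → R
R → Q
P → L
L → O
I → K
S → T
T → M

Visit order: W, S, X, I, N, V, J, U, P, R, Q, L, O, K, T, M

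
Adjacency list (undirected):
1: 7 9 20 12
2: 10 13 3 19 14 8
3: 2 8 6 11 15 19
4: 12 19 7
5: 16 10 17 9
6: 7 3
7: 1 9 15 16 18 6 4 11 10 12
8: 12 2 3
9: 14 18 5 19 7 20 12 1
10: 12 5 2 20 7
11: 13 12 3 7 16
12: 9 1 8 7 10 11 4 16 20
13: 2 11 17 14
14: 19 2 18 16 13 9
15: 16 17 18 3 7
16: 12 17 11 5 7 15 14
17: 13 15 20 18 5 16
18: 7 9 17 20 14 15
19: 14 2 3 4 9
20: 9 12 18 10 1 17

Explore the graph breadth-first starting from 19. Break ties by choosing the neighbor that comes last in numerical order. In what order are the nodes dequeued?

19 14 9 4 3 2 18 16 13 20 12 7 5 1 15 11 8 6 10 17

Visit 19; enqueue 14, 9, 4, 3, 2 → queue [14, 9, 4, 3, 2]
Visit 14; enqueue 18, 16, 13 → queue [9, 4, 3, 2, 18, 16, 13]
Visit 9; enqueue 20, 12, 7, 5, 1 → queue [4, 3, 2, 18, 16, 13, 20, 12, 7, 5, 1]
Visit 4 → queue [3, 2, 18, 16, 13, 20, 12, 7, 5, 1]
Visit 3; enqueue 15, 11, 8, 6 → queue [2, 18, 16, 13, 20, 12, 7, 5, 1, 15, 11, 8, 6]
Visit 2; enqueue 10 → queue [18, 16, 13, 20, 12, 7, 5, 1, 15, 11, 8, 6, 10]
Visit 18; enqueue 17 → queue [16, 13, 20, 12, 7, 5, 1, 15, 11, 8, 6, 10, 17]
Visit 16 → queue [13, 20, 12, 7, 5, 1, 15, 11, 8, 6, 10, 17]
Visit 13 → queue [20, 12, 7, 5, 1, 15, 11, 8, 6, 10, 17]
Visit 20 → queue [12, 7, 5, 1, 15, 11, 8, 6, 10, 17]
Visit 12 → queue [7, 5, 1, 15, 11, 8, 6, 10, 17]
Visit 7 → queue [5, 1, 15, 11, 8, 6, 10, 17]
Visit 5 → queue [1, 15, 11, 8, 6, 10, 17]
Visit 1 → queue [15, 11, 8, 6, 10, 17]
Visit 15 → queue [11, 8, 6, 10, 17]
Visit 11 → queue [8, 6, 10, 17]
Visit 8 → queue [6, 10, 17]
Visit 6 → queue [10, 17]
Visit 10 → queue [17]
Visit 17 → queue []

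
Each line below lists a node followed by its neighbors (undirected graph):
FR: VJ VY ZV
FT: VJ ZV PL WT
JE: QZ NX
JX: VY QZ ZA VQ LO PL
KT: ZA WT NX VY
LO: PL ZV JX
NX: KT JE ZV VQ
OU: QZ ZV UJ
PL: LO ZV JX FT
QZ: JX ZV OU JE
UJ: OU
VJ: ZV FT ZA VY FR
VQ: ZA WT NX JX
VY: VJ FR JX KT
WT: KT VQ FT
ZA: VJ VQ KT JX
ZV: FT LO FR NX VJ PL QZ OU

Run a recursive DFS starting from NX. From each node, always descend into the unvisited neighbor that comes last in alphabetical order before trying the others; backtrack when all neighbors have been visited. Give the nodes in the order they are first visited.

Visit NX
NX → ZV
ZV → VJ
VJ → ZA
ZA → VQ
VQ → WT
WT → KT
KT → VY
VY → JX
JX → QZ
QZ → OU
OU → UJ
QZ → JE
JX → PL
PL → LO
PL → FT
VY → FR

NX ZV VJ ZA VQ WT KT VY JX QZ OU UJ JE PL LO FT FR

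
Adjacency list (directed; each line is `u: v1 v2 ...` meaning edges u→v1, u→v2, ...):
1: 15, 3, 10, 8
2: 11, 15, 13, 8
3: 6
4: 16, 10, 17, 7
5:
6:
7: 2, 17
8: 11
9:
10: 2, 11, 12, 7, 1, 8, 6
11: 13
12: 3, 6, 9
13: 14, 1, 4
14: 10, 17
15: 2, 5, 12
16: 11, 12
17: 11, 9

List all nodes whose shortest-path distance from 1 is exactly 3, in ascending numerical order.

Level 0: 1
Level 1: 3, 8, 10, 15
Level 2: 2, 5, 6, 7, 11, 12
Level 3: 9, 13, 17
Level 4: 4, 14
Level 5: 16

9, 13, 17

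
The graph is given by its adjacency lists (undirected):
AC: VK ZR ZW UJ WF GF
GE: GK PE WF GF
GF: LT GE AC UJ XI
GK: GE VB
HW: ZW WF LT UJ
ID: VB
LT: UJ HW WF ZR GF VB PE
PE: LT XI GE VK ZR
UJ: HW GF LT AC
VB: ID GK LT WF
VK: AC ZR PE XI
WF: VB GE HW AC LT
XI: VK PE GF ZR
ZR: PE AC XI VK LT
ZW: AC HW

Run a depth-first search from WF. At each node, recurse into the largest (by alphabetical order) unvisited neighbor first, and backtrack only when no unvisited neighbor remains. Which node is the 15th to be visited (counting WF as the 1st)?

Visit WF
WF → VB
VB → LT
LT → ZR
ZR → XI
XI → VK
VK → PE
PE → GE
GE → GK
GE → GF
GF → UJ
UJ → HW
HW → ZW
ZW → AC
VB → ID

Visit order: WF, VB, LT, ZR, XI, VK, PE, GE, GK, GF, UJ, HW, ZW, AC, ID

ID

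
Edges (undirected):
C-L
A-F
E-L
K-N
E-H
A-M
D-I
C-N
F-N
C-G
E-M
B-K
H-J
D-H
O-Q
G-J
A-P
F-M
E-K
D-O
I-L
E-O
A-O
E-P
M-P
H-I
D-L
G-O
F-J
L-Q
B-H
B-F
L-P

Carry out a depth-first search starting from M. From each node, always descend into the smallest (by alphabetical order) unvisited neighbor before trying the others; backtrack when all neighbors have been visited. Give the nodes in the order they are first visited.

M -> A -> F -> B -> H -> D -> I -> L -> C -> G -> J -> O -> E -> K -> N -> P -> Q

Visit M
M → A
A → F
F → B
B → H
H → D
D → I
I → L
L → C
C → G
G → J
G → O
O → E
E → K
K → N
E → P
O → Q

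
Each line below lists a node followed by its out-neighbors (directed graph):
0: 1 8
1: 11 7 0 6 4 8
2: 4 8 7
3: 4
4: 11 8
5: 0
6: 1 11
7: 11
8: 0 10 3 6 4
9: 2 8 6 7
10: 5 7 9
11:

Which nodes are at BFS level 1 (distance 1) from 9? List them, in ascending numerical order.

Level 0: 9
Level 1: 2, 6, 7, 8
Level 2: 0, 1, 3, 4, 10, 11
Level 3: 5

2, 6, 7, 8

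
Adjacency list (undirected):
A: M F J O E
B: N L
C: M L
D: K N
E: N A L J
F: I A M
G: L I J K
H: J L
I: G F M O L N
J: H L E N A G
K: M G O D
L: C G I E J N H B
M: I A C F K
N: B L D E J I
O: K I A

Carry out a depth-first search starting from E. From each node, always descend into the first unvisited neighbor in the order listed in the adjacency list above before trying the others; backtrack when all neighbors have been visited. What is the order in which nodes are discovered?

E → N → B → L → C → M → I → G → J → H → A → F → O → K → D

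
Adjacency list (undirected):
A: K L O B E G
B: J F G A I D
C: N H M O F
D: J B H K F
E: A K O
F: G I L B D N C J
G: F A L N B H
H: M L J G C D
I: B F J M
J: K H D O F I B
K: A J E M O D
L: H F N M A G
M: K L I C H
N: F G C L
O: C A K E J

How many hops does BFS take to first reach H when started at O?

2

Level 0: O
Level 1: A, C, E, J, K
Level 2: B, D, F, G, H, I, L, M, N
H first appears at level 2.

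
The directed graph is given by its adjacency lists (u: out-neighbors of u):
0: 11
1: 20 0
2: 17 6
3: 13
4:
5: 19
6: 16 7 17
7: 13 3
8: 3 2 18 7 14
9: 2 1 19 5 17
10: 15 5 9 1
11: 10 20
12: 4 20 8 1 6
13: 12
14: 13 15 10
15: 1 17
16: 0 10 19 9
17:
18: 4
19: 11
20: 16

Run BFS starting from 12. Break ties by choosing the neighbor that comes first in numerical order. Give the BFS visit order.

Visit 12; enqueue 1, 4, 6, 8, 20 → queue [1, 4, 6, 8, 20]
Visit 1; enqueue 0 → queue [4, 6, 8, 20, 0]
Visit 4 → queue [6, 8, 20, 0]
Visit 6; enqueue 7, 16, 17 → queue [8, 20, 0, 7, 16, 17]
Visit 8; enqueue 2, 3, 14, 18 → queue [20, 0, 7, 16, 17, 2, 3, 14, 18]
Visit 20 → queue [0, 7, 16, 17, 2, 3, 14, 18]
Visit 0; enqueue 11 → queue [7, 16, 17, 2, 3, 14, 18, 11]
Visit 7; enqueue 13 → queue [16, 17, 2, 3, 14, 18, 11, 13]
Visit 16; enqueue 9, 10, 19 → queue [17, 2, 3, 14, 18, 11, 13, 9, 10, 19]
Visit 17 → queue [2, 3, 14, 18, 11, 13, 9, 10, 19]
Visit 2 → queue [3, 14, 18, 11, 13, 9, 10, 19]
Visit 3 → queue [14, 18, 11, 13, 9, 10, 19]
Visit 14; enqueue 15 → queue [18, 11, 13, 9, 10, 19, 15]
Visit 18 → queue [11, 13, 9, 10, 19, 15]
Visit 11 → queue [13, 9, 10, 19, 15]
Visit 13 → queue [9, 10, 19, 15]
Visit 9; enqueue 5 → queue [10, 19, 15, 5]
Visit 10 → queue [19, 15, 5]
Visit 19 → queue [15, 5]
Visit 15 → queue [5]
Visit 5 → queue []

12 -> 1 -> 4 -> 6 -> 8 -> 20 -> 0 -> 7 -> 16 -> 17 -> 2 -> 3 -> 14 -> 18 -> 11 -> 13 -> 9 -> 10 -> 19 -> 15 -> 5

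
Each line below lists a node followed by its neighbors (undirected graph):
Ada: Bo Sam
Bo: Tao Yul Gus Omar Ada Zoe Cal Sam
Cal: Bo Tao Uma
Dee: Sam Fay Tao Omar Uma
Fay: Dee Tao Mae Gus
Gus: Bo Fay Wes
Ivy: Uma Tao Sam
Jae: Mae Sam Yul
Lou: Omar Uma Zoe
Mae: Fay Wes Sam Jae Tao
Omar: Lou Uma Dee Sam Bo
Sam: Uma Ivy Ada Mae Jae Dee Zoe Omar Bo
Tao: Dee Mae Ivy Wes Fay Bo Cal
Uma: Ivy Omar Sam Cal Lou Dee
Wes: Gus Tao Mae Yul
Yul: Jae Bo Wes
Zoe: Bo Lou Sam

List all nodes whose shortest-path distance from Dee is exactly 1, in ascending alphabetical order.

Fay, Omar, Sam, Tao, Uma

Level 0: Dee
Level 1: Fay, Omar, Sam, Tao, Uma
Level 2: Ada, Bo, Cal, Gus, Ivy, Jae, Lou, Mae, Wes, Zoe
Level 3: Yul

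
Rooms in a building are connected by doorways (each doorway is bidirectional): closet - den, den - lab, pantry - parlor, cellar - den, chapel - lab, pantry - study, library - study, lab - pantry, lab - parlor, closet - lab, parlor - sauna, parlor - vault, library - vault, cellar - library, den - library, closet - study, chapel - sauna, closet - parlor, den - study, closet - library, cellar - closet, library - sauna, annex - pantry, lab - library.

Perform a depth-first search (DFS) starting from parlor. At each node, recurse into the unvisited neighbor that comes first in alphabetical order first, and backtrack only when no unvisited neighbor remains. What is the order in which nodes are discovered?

Visit parlor
parlor → closet
closet → cellar
cellar → den
den → lab
lab → chapel
chapel → sauna
sauna → library
library → study
study → pantry
pantry → annex
library → vault

parlor, closet, cellar, den, lab, chapel, sauna, library, study, pantry, annex, vault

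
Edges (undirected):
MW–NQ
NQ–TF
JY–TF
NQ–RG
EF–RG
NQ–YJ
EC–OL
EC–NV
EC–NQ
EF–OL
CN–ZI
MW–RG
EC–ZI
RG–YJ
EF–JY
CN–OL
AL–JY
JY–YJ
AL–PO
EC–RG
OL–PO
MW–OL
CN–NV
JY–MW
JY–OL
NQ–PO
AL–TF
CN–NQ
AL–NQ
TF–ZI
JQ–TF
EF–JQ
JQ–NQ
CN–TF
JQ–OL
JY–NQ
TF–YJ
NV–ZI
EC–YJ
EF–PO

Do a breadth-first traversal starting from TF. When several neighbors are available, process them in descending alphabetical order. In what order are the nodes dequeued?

Visit TF; enqueue ZI, YJ, NQ, JY, JQ, CN, AL → queue [ZI, YJ, NQ, JY, JQ, CN, AL]
Visit ZI; enqueue NV, EC → queue [YJ, NQ, JY, JQ, CN, AL, NV, EC]
Visit YJ; enqueue RG → queue [NQ, JY, JQ, CN, AL, NV, EC, RG]
Visit NQ; enqueue PO, MW → queue [JY, JQ, CN, AL, NV, EC, RG, PO, MW]
Visit JY; enqueue OL, EF → queue [JQ, CN, AL, NV, EC, RG, PO, MW, OL, EF]
Visit JQ → queue [CN, AL, NV, EC, RG, PO, MW, OL, EF]
Visit CN → queue [AL, NV, EC, RG, PO, MW, OL, EF]
Visit AL → queue [NV, EC, RG, PO, MW, OL, EF]
Visit NV → queue [EC, RG, PO, MW, OL, EF]
Visit EC → queue [RG, PO, MW, OL, EF]
Visit RG → queue [PO, MW, OL, EF]
Visit PO → queue [MW, OL, EF]
Visit MW → queue [OL, EF]
Visit OL → queue [EF]
Visit EF → queue []

TF, ZI, YJ, NQ, JY, JQ, CN, AL, NV, EC, RG, PO, MW, OL, EF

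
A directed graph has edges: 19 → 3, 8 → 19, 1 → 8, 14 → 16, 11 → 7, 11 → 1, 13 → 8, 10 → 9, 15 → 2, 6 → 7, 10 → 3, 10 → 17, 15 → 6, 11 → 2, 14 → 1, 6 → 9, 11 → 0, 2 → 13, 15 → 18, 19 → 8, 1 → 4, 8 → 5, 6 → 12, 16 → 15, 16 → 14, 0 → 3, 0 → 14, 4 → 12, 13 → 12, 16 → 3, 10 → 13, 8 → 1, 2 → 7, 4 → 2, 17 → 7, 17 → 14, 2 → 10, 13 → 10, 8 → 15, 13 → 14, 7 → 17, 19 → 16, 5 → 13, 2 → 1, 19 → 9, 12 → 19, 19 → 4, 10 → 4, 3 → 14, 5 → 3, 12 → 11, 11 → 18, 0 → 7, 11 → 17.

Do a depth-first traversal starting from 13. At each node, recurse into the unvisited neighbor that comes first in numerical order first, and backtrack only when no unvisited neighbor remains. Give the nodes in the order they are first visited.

13 → 8 → 1 → 4 → 2 → 7 → 17 → 14 → 16 → 3 → 15 → 6 → 9 → 12 → 11 → 0 → 18 → 19 → 10 → 5

Visit 13
13 → 8
8 → 1
1 → 4
4 → 2
2 → 7
7 → 17
17 → 14
14 → 16
16 → 3
16 → 15
15 → 6
6 → 9
6 → 12
12 → 11
11 → 0
11 → 18
12 → 19
2 → 10
8 → 5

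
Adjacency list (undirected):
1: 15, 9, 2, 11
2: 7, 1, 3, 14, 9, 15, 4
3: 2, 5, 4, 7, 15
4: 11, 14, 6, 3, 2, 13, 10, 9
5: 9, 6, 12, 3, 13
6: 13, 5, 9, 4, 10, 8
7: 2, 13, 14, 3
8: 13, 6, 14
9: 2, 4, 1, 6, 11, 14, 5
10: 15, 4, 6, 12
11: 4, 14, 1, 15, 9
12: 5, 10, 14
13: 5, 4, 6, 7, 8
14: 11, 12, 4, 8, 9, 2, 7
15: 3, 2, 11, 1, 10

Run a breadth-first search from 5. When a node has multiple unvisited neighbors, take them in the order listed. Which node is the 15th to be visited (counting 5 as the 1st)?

15

Visit 5; enqueue 9, 6, 12, 3, 13 → queue [9, 6, 12, 3, 13]
Visit 9; enqueue 2, 4, 1, 11, 14 → queue [6, 12, 3, 13, 2, 4, 1, 11, 14]
Visit 6; enqueue 10, 8 → queue [12, 3, 13, 2, 4, 1, 11, 14, 10, 8]
Visit 12 → queue [3, 13, 2, 4, 1, 11, 14, 10, 8]
Visit 3; enqueue 7, 15 → queue [13, 2, 4, 1, 11, 14, 10, 8, 7, 15]
Visit 13 → queue [2, 4, 1, 11, 14, 10, 8, 7, 15]
Visit 2 → queue [4, 1, 11, 14, 10, 8, 7, 15]
Visit 4 → queue [1, 11, 14, 10, 8, 7, 15]
Visit 1 → queue [11, 14, 10, 8, 7, 15]
Visit 11 → queue [14, 10, 8, 7, 15]
Visit 14 → queue [10, 8, 7, 15]
Visit 10 → queue [8, 7, 15]
Visit 8 → queue [7, 15]
Visit 7 → queue [15]
Visit 15 → queue []

Visit order: 5, 9, 6, 12, 3, 13, 2, 4, 1, 11, 14, 10, 8, 7, 15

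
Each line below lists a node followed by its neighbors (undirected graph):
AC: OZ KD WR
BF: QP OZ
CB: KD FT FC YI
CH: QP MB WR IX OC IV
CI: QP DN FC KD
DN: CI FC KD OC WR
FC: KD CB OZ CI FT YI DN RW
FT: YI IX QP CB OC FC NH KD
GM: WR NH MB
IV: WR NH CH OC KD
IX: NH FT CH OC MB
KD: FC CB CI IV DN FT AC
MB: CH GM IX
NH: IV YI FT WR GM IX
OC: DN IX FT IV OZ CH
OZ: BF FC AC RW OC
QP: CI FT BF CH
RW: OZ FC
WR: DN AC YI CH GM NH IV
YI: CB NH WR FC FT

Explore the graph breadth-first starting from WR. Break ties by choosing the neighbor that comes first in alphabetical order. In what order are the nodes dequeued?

Visit WR; enqueue AC, CH, DN, GM, IV, NH, YI → queue [AC, CH, DN, GM, IV, NH, YI]
Visit AC; enqueue KD, OZ → queue [CH, DN, GM, IV, NH, YI, KD, OZ]
Visit CH; enqueue IX, MB, OC, QP → queue [DN, GM, IV, NH, YI, KD, OZ, IX, MB, OC, QP]
Visit DN; enqueue CI, FC → queue [GM, IV, NH, YI, KD, OZ, IX, MB, OC, QP, CI, FC]
Visit GM → queue [IV, NH, YI, KD, OZ, IX, MB, OC, QP, CI, FC]
Visit IV → queue [NH, YI, KD, OZ, IX, MB, OC, QP, CI, FC]
Visit NH; enqueue FT → queue [YI, KD, OZ, IX, MB, OC, QP, CI, FC, FT]
Visit YI; enqueue CB → queue [KD, OZ, IX, MB, OC, QP, CI, FC, FT, CB]
Visit KD → queue [OZ, IX, MB, OC, QP, CI, FC, FT, CB]
Visit OZ; enqueue BF, RW → queue [IX, MB, OC, QP, CI, FC, FT, CB, BF, RW]
Visit IX → queue [MB, OC, QP, CI, FC, FT, CB, BF, RW]
Visit MB → queue [OC, QP, CI, FC, FT, CB, BF, RW]
Visit OC → queue [QP, CI, FC, FT, CB, BF, RW]
Visit QP → queue [CI, FC, FT, CB, BF, RW]
Visit CI → queue [FC, FT, CB, BF, RW]
Visit FC → queue [FT, CB, BF, RW]
Visit FT → queue [CB, BF, RW]
Visit CB → queue [BF, RW]
Visit BF → queue [RW]
Visit RW → queue []

WR -> AC -> CH -> DN -> GM -> IV -> NH -> YI -> KD -> OZ -> IX -> MB -> OC -> QP -> CI -> FC -> FT -> CB -> BF -> RW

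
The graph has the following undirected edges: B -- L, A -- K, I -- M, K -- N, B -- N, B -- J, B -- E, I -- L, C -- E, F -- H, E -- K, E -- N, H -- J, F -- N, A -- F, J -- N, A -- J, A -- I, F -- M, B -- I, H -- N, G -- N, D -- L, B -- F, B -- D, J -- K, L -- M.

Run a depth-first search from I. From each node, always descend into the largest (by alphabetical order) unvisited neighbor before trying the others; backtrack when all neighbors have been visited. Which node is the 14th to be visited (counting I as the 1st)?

G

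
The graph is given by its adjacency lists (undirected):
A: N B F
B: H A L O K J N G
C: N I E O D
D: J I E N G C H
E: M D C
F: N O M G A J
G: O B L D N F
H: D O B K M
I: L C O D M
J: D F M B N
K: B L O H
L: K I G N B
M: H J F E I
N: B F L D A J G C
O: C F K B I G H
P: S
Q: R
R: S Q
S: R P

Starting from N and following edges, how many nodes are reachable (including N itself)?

BFS from N visits: N, L, J, G, F, D, C, B, A, K, I, M, O, H, E
Reachable nodes: 15 of 19 total.

15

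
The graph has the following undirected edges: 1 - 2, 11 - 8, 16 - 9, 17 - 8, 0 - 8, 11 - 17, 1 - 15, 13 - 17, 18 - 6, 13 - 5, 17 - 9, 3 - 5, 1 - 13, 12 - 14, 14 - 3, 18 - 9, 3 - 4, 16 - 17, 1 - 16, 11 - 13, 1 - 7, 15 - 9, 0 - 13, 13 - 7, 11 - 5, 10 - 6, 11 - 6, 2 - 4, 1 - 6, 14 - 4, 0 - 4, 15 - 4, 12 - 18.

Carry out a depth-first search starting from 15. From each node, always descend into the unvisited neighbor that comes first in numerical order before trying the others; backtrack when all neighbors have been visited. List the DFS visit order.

15, 1, 2, 4, 0, 8, 11, 5, 3, 14, 12, 18, 6, 10, 9, 16, 17, 13, 7

Visit 15
15 → 1
1 → 2
2 → 4
4 → 0
0 → 8
8 → 11
11 → 5
5 → 3
3 → 14
14 → 12
12 → 18
18 → 6
6 → 10
18 → 9
9 → 16
16 → 17
17 → 13
13 → 7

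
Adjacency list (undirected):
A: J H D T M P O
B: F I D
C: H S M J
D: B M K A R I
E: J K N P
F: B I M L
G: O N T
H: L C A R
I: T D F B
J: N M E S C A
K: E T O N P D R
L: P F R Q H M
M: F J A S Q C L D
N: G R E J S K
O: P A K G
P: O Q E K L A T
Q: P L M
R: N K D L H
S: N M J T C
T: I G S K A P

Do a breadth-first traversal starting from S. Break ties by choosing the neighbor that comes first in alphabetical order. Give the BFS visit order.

Visit S; enqueue C, J, M, N, T → queue [C, J, M, N, T]
Visit C; enqueue H → queue [J, M, N, T, H]
Visit J; enqueue A, E → queue [M, N, T, H, A, E]
Visit M; enqueue D, F, L, Q → queue [N, T, H, A, E, D, F, L, Q]
Visit N; enqueue G, K, R → queue [T, H, A, E, D, F, L, Q, G, K, R]
Visit T; enqueue I, P → queue [H, A, E, D, F, L, Q, G, K, R, I, P]
Visit H → queue [A, E, D, F, L, Q, G, K, R, I, P]
Visit A; enqueue O → queue [E, D, F, L, Q, G, K, R, I, P, O]
Visit E → queue [D, F, L, Q, G, K, R, I, P, O]
Visit D; enqueue B → queue [F, L, Q, G, K, R, I, P, O, B]
Visit F → queue [L, Q, G, K, R, I, P, O, B]
Visit L → queue [Q, G, K, R, I, P, O, B]
Visit Q → queue [G, K, R, I, P, O, B]
Visit G → queue [K, R, I, P, O, B]
Visit K → queue [R, I, P, O, B]
Visit R → queue [I, P, O, B]
Visit I → queue [P, O, B]
Visit P → queue [O, B]
Visit O → queue [B]
Visit B → queue []

S, C, J, M, N, T, H, A, E, D, F, L, Q, G, K, R, I, P, O, B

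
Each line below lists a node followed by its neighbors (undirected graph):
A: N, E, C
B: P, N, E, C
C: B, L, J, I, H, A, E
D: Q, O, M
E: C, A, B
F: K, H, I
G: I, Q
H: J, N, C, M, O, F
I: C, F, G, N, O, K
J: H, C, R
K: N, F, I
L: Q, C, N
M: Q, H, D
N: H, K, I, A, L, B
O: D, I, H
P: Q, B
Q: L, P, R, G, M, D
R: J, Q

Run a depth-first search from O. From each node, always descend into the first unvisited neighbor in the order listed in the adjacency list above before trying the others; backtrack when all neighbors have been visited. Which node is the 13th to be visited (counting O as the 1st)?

Visit O
O → D
D → Q
Q → L
L → C
C → B
B → P
B → N
N → H
H → J
J → R
H → M
H → F
F → K
K → I
I → G
N → A
A → E

Visit order: O, D, Q, L, C, B, P, N, H, J, R, M, F, K, I, G, A, E

F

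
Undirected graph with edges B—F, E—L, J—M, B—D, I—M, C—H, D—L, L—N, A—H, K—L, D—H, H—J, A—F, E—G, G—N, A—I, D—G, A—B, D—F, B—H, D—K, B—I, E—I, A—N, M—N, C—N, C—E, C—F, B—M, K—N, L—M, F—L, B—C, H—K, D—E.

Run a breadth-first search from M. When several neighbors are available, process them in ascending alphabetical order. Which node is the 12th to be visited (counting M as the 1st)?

Visit M; enqueue B, I, J, L, N → queue [B, I, J, L, N]
Visit B; enqueue A, C, D, F, H → queue [I, J, L, N, A, C, D, F, H]
Visit I; enqueue E → queue [J, L, N, A, C, D, F, H, E]
Visit J → queue [L, N, A, C, D, F, H, E]
Visit L; enqueue K → queue [N, A, C, D, F, H, E, K]
Visit N; enqueue G → queue [A, C, D, F, H, E, K, G]
Visit A → queue [C, D, F, H, E, K, G]
Visit C → queue [D, F, H, E, K, G]
Visit D → queue [F, H, E, K, G]
Visit F → queue [H, E, K, G]
Visit H → queue [E, K, G]
Visit E → queue [K, G]
Visit K → queue [G]
Visit G → queue []

Visit order: M, B, I, J, L, N, A, C, D, F, H, E, K, G

E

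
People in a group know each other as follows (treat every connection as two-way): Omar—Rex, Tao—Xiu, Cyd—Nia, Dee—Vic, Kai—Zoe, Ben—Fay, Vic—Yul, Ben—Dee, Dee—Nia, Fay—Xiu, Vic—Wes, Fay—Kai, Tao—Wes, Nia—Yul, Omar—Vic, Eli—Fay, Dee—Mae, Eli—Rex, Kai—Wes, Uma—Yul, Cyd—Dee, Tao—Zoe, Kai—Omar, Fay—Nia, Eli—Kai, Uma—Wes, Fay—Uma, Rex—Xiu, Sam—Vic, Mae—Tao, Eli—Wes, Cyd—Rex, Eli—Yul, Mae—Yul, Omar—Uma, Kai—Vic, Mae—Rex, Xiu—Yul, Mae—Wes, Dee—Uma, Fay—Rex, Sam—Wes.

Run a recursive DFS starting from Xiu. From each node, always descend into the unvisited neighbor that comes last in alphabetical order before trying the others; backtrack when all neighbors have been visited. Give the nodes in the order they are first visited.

Visit Xiu
Xiu → Yul
Yul → Vic
Vic → Wes
Wes → Uma
Uma → Omar
Omar → Rex
Rex → Mae
Mae → Tao
Tao → Zoe
Zoe → Kai
Kai → Fay
Fay → Nia
Nia → Dee
Dee → Cyd
Dee → Ben
Fay → Eli
Wes → Sam

Xiu, Yul, Vic, Wes, Uma, Omar, Rex, Mae, Tao, Zoe, Kai, Fay, Nia, Dee, Cyd, Ben, Eli, Sam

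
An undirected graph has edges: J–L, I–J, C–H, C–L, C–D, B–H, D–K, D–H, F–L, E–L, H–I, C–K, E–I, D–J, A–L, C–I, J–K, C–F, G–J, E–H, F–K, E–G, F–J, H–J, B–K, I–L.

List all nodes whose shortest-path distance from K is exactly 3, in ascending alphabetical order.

Level 0: K
Level 1: B, C, D, F, J
Level 2: G, H, I, L
Level 3: A, E

A, E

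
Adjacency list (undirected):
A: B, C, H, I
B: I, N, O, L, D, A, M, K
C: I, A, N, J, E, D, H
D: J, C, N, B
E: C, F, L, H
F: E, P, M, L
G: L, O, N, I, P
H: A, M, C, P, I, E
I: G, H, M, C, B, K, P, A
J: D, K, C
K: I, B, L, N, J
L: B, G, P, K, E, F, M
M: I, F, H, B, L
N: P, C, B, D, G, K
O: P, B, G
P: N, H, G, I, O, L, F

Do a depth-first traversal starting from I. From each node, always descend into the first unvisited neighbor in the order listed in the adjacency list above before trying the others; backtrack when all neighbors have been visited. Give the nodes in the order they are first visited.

Visit I
I → G
G → L
L → B
B → N
N → P
P → H
H → A
A → C
C → J
J → D
J → K
C → E
E → F
F → M
P → O

I → G → L → B → N → P → H → A → C → J → D → K → E → F → M → O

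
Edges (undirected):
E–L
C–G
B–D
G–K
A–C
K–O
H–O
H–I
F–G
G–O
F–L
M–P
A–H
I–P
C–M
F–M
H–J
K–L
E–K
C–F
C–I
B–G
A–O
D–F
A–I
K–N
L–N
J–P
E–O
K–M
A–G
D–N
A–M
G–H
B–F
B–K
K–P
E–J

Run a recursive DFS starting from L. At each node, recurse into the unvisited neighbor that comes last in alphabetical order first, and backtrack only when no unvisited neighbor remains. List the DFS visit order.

L -> N -> K -> P -> M -> F -> G -> O -> H -> J -> E -> I -> C -> A -> B -> D

Visit L
L → N
N → K
K → P
P → M
M → F
F → G
G → O
O → H
H → J
J → E
H → I
I → C
C → A
G → B
B → D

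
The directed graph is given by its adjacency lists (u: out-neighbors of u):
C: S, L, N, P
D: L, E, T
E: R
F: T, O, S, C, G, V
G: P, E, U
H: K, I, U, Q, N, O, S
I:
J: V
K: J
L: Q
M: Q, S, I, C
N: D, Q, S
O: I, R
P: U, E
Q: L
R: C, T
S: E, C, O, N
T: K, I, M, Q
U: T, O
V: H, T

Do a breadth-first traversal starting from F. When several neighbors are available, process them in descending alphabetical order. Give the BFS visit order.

F, V, T, S, O, G, C, H, Q, M, K, I, N, E, R, U, P, L, J, D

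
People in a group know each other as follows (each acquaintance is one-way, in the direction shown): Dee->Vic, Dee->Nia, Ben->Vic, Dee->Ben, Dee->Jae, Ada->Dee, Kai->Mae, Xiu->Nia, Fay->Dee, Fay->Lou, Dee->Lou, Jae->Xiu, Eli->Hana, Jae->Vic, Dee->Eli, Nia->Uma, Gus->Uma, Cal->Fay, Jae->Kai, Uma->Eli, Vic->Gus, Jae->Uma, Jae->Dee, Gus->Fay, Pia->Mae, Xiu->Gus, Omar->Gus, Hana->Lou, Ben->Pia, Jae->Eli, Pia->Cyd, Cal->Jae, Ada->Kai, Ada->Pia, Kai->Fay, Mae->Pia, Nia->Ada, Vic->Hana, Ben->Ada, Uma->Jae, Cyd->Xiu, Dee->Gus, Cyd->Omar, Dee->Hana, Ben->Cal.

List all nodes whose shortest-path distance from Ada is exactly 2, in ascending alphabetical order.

Ben, Cyd, Eli, Fay, Gus, Hana, Jae, Lou, Mae, Nia, Vic

Level 0: Ada
Level 1: Dee, Kai, Pia
Level 2: Ben, Cyd, Eli, Fay, Gus, Hana, Jae, Lou, Mae, Nia, Vic
Level 3: Cal, Omar, Uma, Xiu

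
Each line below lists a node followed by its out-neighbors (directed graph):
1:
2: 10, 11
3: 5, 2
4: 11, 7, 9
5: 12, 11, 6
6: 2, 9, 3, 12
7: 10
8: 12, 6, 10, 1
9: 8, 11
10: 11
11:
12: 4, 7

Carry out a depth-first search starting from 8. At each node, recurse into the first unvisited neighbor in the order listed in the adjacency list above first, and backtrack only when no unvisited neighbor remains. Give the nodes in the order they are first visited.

8 -> 12 -> 4 -> 11 -> 7 -> 10 -> 9 -> 6 -> 2 -> 3 -> 5 -> 1

Visit 8
8 → 12
12 → 4
4 → 11
4 → 7
7 → 10
4 → 9
8 → 6
6 → 2
6 → 3
3 → 5
8 → 1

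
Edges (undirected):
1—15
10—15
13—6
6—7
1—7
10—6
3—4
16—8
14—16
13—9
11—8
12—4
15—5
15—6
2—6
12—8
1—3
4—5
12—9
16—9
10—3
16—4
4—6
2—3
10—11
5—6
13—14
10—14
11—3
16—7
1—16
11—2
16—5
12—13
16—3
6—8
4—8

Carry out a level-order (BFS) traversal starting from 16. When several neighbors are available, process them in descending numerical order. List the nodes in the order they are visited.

Visit 16; enqueue 14, 9, 8, 7, 5, 4, 3, 1 → queue [14, 9, 8, 7, 5, 4, 3, 1]
Visit 14; enqueue 13, 10 → queue [9, 8, 7, 5, 4, 3, 1, 13, 10]
Visit 9; enqueue 12 → queue [8, 7, 5, 4, 3, 1, 13, 10, 12]
Visit 8; enqueue 11, 6 → queue [7, 5, 4, 3, 1, 13, 10, 12, 11, 6]
Visit 7 → queue [5, 4, 3, 1, 13, 10, 12, 11, 6]
Visit 5; enqueue 15 → queue [4, 3, 1, 13, 10, 12, 11, 6, 15]
Visit 4 → queue [3, 1, 13, 10, 12, 11, 6, 15]
Visit 3; enqueue 2 → queue [1, 13, 10, 12, 11, 6, 15, 2]
Visit 1 → queue [13, 10, 12, 11, 6, 15, 2]
Visit 13 → queue [10, 12, 11, 6, 15, 2]
Visit 10 → queue [12, 11, 6, 15, 2]
Visit 12 → queue [11, 6, 15, 2]
Visit 11 → queue [6, 15, 2]
Visit 6 → queue [15, 2]
Visit 15 → queue [2]
Visit 2 → queue []

16, 14, 9, 8, 7, 5, 4, 3, 1, 13, 10, 12, 11, 6, 15, 2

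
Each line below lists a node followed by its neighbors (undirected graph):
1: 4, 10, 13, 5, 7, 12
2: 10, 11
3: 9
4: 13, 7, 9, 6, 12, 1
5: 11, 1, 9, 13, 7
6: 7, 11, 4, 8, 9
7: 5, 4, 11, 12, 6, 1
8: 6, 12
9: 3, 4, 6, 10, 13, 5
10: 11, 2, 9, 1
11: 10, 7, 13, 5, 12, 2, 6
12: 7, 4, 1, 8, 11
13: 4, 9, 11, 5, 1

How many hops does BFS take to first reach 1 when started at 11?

Level 0: 11
Level 1: 2, 5, 6, 7, 10, 12, 13
Level 2: 1, 4, 8, 9
Level 3: 3
1 first appears at level 2.

2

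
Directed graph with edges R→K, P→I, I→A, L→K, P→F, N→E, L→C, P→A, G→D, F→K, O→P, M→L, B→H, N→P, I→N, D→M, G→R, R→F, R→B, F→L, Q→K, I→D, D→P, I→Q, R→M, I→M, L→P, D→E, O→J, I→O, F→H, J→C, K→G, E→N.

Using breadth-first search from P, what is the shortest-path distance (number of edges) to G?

Level 0: P
Level 1: A, F, I
Level 2: D, H, K, L, M, N, O, Q
Level 3: C, E, G, J
Level 4: R
Level 5: B
G first appears at level 3.

3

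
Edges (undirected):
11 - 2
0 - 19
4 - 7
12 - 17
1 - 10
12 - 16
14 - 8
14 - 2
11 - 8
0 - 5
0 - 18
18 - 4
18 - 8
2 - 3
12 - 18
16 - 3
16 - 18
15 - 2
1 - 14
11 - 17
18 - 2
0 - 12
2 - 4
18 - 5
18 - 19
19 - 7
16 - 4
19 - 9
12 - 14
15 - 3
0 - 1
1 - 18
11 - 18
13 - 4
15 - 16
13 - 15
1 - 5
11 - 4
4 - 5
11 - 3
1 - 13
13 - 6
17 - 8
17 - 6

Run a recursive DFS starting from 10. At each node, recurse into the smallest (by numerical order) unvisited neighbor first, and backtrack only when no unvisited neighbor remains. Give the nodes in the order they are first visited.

Visit 10
10 → 1
1 → 0
0 → 5
5 → 4
4 → 2
2 → 3
3 → 11
11 → 8
8 → 14
14 → 12
12 → 16
16 → 15
15 → 13
13 → 6
6 → 17
16 → 18
18 → 19
19 → 7
19 → 9

10, 1, 0, 5, 4, 2, 3, 11, 8, 14, 12, 16, 15, 13, 6, 17, 18, 19, 7, 9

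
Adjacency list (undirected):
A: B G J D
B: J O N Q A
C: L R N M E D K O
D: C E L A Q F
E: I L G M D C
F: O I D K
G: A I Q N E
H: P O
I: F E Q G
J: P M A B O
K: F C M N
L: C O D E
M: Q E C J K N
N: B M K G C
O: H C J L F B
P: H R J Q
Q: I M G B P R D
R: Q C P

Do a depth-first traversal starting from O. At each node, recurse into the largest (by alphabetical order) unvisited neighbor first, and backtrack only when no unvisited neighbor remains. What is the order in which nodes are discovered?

O -> L -> E -> M -> Q -> R -> P -> J -> B -> N -> K -> F -> I -> G -> A -> D -> C -> H

Visit O
O → L
L → E
E → M
M → Q
Q → R
R → P
P → J
J → B
B → N
N → K
K → F
F → I
I → G
G → A
A → D
D → C
P → H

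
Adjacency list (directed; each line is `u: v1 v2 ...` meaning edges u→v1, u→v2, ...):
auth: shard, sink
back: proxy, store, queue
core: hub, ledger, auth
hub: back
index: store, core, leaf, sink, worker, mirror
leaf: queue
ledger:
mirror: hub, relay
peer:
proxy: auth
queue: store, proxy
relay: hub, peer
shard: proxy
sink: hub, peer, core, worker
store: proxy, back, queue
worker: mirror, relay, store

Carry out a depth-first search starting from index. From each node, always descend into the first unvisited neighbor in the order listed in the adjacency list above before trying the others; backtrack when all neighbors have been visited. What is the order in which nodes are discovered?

index -> store -> proxy -> auth -> shard -> sink -> hub -> back -> queue -> peer -> core -> ledger -> worker -> mirror -> relay -> leaf

Visit index
index → store
store → proxy
proxy → auth
auth → shard
auth → sink
sink → hub
hub → back
back → queue
sink → peer
sink → core
core → ledger
sink → worker
worker → mirror
mirror → relay
index → leaf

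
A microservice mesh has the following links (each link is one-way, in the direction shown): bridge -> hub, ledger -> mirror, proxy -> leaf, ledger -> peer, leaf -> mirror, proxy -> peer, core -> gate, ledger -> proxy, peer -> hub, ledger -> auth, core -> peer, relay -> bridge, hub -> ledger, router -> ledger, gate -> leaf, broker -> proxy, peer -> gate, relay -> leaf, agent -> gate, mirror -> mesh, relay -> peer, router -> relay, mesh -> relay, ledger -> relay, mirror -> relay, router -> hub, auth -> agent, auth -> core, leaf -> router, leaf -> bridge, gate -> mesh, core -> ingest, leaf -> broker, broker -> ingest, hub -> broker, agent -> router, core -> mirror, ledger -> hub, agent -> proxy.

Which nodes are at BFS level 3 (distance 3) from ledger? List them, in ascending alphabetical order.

ingest, router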